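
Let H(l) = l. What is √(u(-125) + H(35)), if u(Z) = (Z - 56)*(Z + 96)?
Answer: 2*√1321 ≈ 72.691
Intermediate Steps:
u(Z) = (-56 + Z)*(96 + Z)
√(u(-125) + H(35)) = √((-5376 + (-125)² + 40*(-125)) + 35) = √((-5376 + 15625 - 5000) + 35) = √(5249 + 35) = √5284 = 2*√1321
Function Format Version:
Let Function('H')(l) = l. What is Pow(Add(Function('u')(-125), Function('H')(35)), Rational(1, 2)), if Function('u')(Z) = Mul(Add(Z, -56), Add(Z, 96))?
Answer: Mul(2, Pow(1321, Rational(1, 2))) ≈ 72.691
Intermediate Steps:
Function('u')(Z) = Mul(Add(-56, Z), Add(96, Z))
Pow(Add(Function('u')(-125), Function('H')(35)), Rational(1, 2)) = Pow(Add(Add(-5376, Pow(-125, 2), Mul(40, -125)), 35), Rational(1, 2)) = Pow(Add(Add(-5376, 15625, -5000), 35), Rational(1, 2)) = Pow(Add(5249, 35), Rational(1, 2)) = Pow(5284, Rational(1, 2)) = Mul(2, Pow(1321, Rational(1, 2)))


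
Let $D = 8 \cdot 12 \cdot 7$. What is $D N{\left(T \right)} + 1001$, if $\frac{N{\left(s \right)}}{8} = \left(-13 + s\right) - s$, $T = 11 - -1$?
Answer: $-68887$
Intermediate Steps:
$T = 12$ ($T = 11 + 1 = 12$)
$D = 672$ ($D = 96 \cdot 7 = 672$)
$N{\left(s \right)} = -104$ ($N{\left(s \right)} = 8 \left(\left(-13 + s\right) - s\right) = 8 \left(-13\right) = -104$)
$D N{\left(T \right)} + 1001 = 672 \left(-104\right) + 1001 = -69888 + 1001 = -68887$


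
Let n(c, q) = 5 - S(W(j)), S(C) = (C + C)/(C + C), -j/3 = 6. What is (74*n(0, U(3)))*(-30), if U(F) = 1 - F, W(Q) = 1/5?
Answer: -8880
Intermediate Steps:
j = -18 (j = -3*6 = -18)
W(Q) = ⅕
S(C) = 1 (S(C) = (2*C)/((2*C)) = (2*C)*(1/(2*C)) = 1)
n(c, q) = 4 (n(c, q) = 5 - 1*1 = 5 - 1 = 4)
(74*n(0, U(3)))*(-30) = (74*4)*(-30) = 296*(-30) = -8880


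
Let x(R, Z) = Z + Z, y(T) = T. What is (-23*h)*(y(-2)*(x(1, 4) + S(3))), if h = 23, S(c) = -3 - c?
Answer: 2116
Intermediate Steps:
x(R, Z) = 2*Z
(-23*h)*(y(-2)*(x(1, 4) + S(3))) = (-23*23)*(-2*(2*4 + (-3 - 1*3))) = -(-1058)*(8 + (-3 - 3)) = -(-1058)*(8 - 6) = -(-1058)*2 = -529*(-4) = 2116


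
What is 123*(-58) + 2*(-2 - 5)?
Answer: -7148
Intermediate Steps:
123*(-58) + 2*(-2 - 5) = -7134 + 2*(-7) = -7134 - 14 = -7148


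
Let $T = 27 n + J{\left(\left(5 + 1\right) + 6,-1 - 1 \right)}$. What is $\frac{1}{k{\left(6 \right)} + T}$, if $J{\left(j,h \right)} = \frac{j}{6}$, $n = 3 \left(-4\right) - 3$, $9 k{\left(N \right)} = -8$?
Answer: $- \frac{9}{3635} \approx -0.0024759$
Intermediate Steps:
$k{\left(N \right)} = - \frac{8}{9}$ ($k{\left(N \right)} = \frac{1}{9} \left(-8\right) = - \frac{8}{9}$)
$n = -15$ ($n = -12 - 3 = -15$)
$J{\left(j,h \right)} = \frac{j}{6}$ ($J{\left(j,h \right)} = j \frac{1}{6} = \frac{j}{6}$)
$T = -403$ ($T = 27 \left(-15\right) + \frac{\left(5 + 1\right) + 6}{6} = -405 + \frac{6 + 6}{6} = -405 + \frac{1}{6} \cdot 12 = -405 + 2 = -403$)
$\frac{1}{k{\left(6 \right)} + T} = \frac{1}{- \frac{8}{9} - 403} = \frac{1}{- \frac{3635}{9}} = - \frac{9}{3635}$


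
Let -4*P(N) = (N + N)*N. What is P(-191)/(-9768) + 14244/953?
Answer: 313037177/18617808 ≈ 16.814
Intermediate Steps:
P(N) = -N**2/2 (P(N) = -(N + N)*N/4 = -2*N*N/4 = -N**2/2)
P(-191)/(-9768) + 14244/953 = -1/2*(-191)**2/(-9768) + 14244/953 = -1/2*36481*(-1/9768) + 14244*(1/953) = -36481/2*(-1/9768) + 14244/953 = 36481/19536 + 14244/953 = 313037177/18617808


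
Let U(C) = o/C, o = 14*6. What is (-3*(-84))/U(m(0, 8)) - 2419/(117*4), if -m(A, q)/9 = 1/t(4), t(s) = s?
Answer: -2789/234 ≈ -11.919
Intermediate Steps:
o = 84
m(A, q) = -9/4
U(C) = 84/C
(-3*(-84))/U(m(0, 8)) - 2419/(117*4) = (-3*(-84))/((84/(-9/4))) - 2419/(117*4) = 252/((84*(-4/9))) - 2419/468 = 252/(-112/3) - 2419*1/468 = 252*(-3/112) - 2419/468 = -27/4 - 2419/468 = -2789/234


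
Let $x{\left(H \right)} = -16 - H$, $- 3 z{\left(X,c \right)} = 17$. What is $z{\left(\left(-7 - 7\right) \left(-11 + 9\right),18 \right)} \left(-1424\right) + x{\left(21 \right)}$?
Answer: $\frac{24097}{3} \approx 8032.3$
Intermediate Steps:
$z{\left(X,c \right)} = - \frac{17}{3}$ ($z{\left(X,c \right)} = \left(- \frac{1}{3}\right) 17 = - \frac{17}{3}$)
$z{\left(\left(-7 - 7\right) \left(-11 + 9\right),18 \right)} \left(-1424\right) + x{\left(21 \right)} = \left(- \frac{17}{3}\right) \left(-1424\right) - 37 = \frac{24208}{3} - 37 = \frac{24097}{3}$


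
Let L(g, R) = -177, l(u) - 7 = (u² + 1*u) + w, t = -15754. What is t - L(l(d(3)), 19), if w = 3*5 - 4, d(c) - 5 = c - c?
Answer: -15577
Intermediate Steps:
d(c) = 5 (d(c) = 5 + (c - c) = 5 + 0 = 5)
w = 11 (w = 15 - 4 = 11)
l(u) = 18 + u + u² (l(u) = 7 + ((u² + 1*u) + 11) = 7 + ((u² + u) + 11) = 7 + ((u + u²) + 11) = 7 + (11 + u + u²) = 18 + u + u²)
t - L(l(d(3)), 19) = -15754 - 1*(-177) = -15754 + 177 = -15577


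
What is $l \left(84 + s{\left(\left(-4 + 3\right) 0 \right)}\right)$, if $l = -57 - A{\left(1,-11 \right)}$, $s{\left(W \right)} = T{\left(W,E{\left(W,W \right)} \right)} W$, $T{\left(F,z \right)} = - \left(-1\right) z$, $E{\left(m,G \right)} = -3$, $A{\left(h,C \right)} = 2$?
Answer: $-4956$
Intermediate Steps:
$T{\left(F,z \right)} = z$
$s{\left(W \right)} = - 3 W$
$l = -59$ ($l = -57 - 2 = -59$)
$l \left(84 + s{\left(\left(-4 + 3\right) 0 \right)}\right) = - 59 \left(84 - 3 \left(-4 + 3\right) 0\right) = - 59 \left(84 - 3 \left(\left(-1\right) 0\right)\right) = - 59 \left(84 - 0\right) = - 59 \left(84 + 0\right) = \left(-59\right) 84 = -4956$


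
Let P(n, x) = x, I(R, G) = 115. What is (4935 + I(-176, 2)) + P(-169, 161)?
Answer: 5211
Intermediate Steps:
(4935 + I(-176, 2)) + P(-169, 161) = (4935 + 115) + 161 = 5050 + 161 = 5211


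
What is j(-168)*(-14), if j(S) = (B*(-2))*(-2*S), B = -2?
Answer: -18816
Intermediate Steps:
j(S) = -8*S (j(S) = (-2*(-2))*(-2*S) = 4*(-2*S) = -8*S)
j(-168)*(-14) = -8*(-168)*(-14) = 1344*(-14) = -18816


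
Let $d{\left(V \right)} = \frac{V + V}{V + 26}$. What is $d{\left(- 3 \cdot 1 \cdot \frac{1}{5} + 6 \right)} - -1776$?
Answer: $\frac{278886}{157} \approx 1776.3$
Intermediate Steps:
$d{\left(V \right)} = \frac{2 V}{26 + V}$
$d{\left(- 3 \cdot 1 \cdot \frac{1}{5} + 6 \right)} - -1776 = \frac{2 \left(- 3 \cdot 1 \cdot \frac{1}{5} + 6\right)}{26 + \left(- 3 \cdot 1 \cdot \frac{1}{5} + 6\right)} - -1776 = \frac{2 \left(- 3 \cdot 1 \cdot \frac{1}{5} + 6\right)}{26 + \left(- 3 \cdot 1 \cdot \frac{1}{5} + 6\right)} + 1776 = \frac{2 \left(\left(-3\right) \frac{1}{5} + 6\right)}{26 + \left(\left(-3\right) \frac{1}{5} + 6\right)} + 1776 = \frac{2 \left(- \frac{3}{5} + 6\right)}{26 + \left(- \frac{3}{5} + 6\right)} + 1776 = 2 \cdot \frac{27}{5} \frac{1}{26 + \frac{27}{5}} + 1776 = 2 \cdot \frac{27}{5} \frac{1}{\frac{157}{5}} + 1776 = 2 \cdot \frac{27}{5} \cdot \frac{5}{157} + 1776 = \frac{54}{157} + 1776 = \frac{278886}{157}$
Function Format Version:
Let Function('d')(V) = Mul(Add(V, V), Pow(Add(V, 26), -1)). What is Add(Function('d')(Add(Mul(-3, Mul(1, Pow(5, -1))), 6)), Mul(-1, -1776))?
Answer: Rational(278886, 157) ≈ 1776.3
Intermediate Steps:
Function('d')(V) = Mul(2, V, Pow(Add(26, V), -1)) (Function('d')(V) = Mul(Mul(2, V), Pow(Add(26, V), -1)) = Mul(2, V, Pow(Add(26, V), -1)))
Add(Function('d')(Add(Mul(-3, Mul(1, Pow(5, -1))), 6)), Mul(-1, -1776)) = Add(Mul(2, Add(Mul(-3, Mul(1, Pow(5, -1))), 6), Pow(Add(26, Add(Mul(-3, Mul(1, Pow(5, -1))), 6)), -1)), Mul(-1, -1776)) = Add(Mul(2, Add(Mul(-3, Mul(1, Rational(1, 5))), 6), Pow(Add(26, Add(Mul(-3, Mul(1, Rational(1, 5))), 6)), -1)), 1776) = Add(Mul(2, Add(Mul(-3, Rational(1, 5)), 6), Pow(Add(26, Add(Mul(-3, Rational(1, 5)), 6)), -1)), 1776) = Add(Mul(2, Add(Rational(-3, 5), 6), Pow(Add(26, Add(Rational(-3, 5), 6)), -1)), 1776) = Add(Mul(2, Rational(27, 5), Pow(Add(26, Rational(27, 5)), -1)), 1776) = Add(Mul(2, Rational(27, 5), Pow(Rational(157, 5), -1)), 1776) = Add(Mul(2, Rational(27, 5), Rational(5, 157)), 1776) = Add(Rational(54, 157), 1776) = Rational(278886, 157)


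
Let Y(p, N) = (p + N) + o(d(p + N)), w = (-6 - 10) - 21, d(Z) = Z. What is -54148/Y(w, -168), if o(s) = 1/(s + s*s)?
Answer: 2264469360/8573099 ≈ 264.14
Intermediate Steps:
o(s) = 1/(s + s²)
w = -37 (w = -16 - 21 = -37)
Y(p, N) = N + p + 1/((N + p)*(1 + N + p)) (Y(p, N) = (p + N) + 1/((p + N)*(1 + (p + N))) = (N + p) + 1/((N + p)*(1 + (N + p))) = (N + p) + 1/((N + p)*(1 + N + p)) = N + p + 1/((N + p)*(1 + N + p)))
-54148/Y(w, -168) = -54148*(-168 - 37)*(1 - 168 - 37)/(1 + (-168 - 37)²*(1 - 168 - 37)) = -54148*41820/(1 + (-205)²*(-204)) = -54148*41820/(1 + 42025*(-204)) = -54148*41820/(1 - 8573100) = -54148/((-1/205*(-1/204)*(-8573099))) = -54148/(-8573099/41820) = -54148*(-41820/8573099) = 2264469360/8573099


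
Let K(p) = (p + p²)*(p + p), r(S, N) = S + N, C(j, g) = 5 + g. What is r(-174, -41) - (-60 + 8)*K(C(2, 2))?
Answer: 40553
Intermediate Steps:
r(S, N) = N + S
K(p) = 2*p*(p + p²) (K(p) = (p + p²)*(2*p) = 2*p*(p + p²))
r(-174, -41) - (-60 + 8)*K(C(2, 2)) = (-41 - 174) - (-60 + 8)*2*(5 + 2)²*(1 + (5 + 2)) = -215 - (-52)*2*7²*(1 + 7) = -215 - (-52)*2*49*8 = -215 - (-52)*784 = -215 - 1*(-40768) = -215 + 40768 = 40553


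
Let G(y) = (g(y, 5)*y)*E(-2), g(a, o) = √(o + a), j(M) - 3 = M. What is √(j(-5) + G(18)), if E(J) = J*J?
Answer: √(-2 + 72*√23) ≈ 18.528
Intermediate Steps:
j(M) = 3 + M
E(J) = J²
g(a, o) = √(a + o)
G(y) = 4*y*√(5 + y) (G(y) = (√(y + 5)*y)*(-2)² = (√(5 + y)*y)*4 = (y*√(5 + y))*4 = 4*y*√(5 + y))
√(j(-5) + G(18)) = √((3 - 5) + 4*18*√(5 + 18)) = √(-2 + 4*18*√23) = √(-2 + 72*√23)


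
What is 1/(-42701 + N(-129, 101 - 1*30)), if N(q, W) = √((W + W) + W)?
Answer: -42701/1823375188 - √213/1823375188 ≈ -2.3427e-5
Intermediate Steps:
N(q, W) = √3*√W (N(q, W) = √(2*W + W) = √(3*W) = √3*√W)
1/(-42701 + N(-129, 101 - 1*30)) = 1/(-42701 + √3*√(101 - 1*30)) = 1/(-42701 + √3*√(101 - 30)) = 1/(-42701 + √3*√71) = 1/(-42701 + √213)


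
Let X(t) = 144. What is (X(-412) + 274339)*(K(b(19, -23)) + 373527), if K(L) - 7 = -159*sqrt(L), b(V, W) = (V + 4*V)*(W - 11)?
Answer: 102528732922 - 43642797*I*sqrt(3230) ≈ 1.0253e+11 - 2.4804e+9*I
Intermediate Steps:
b(V, W) = 5*V*(-11 + W) (b(V, W) = (5*V)*(-11 + W) = 5*V*(-11 + W))
K(L) = 7 - 159*sqrt(L)
(X(-412) + 274339)*(K(b(19, -23)) + 373527) = (144 + 274339)*((7 - 159*sqrt(95)*sqrt(-11 - 23)) + 373527) = 274483*((7 - 159*I*sqrt(3230)) + 373527) = 274483*(373534 - 159*I*sqrt(3230)) = 102528732922 - 43642797*I*sqrt(3230)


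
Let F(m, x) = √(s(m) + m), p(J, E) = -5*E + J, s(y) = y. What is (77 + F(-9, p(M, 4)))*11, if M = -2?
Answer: 847 + 33*I*√2 ≈ 847.0 + 46.669*I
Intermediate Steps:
p(J, E) = J - 5*E
F(m, x) = √2*√m (F(m, x) = √(m + m) = √(2*m) = √2*√m)
(77 + F(-9, p(M, 4)))*11 = (77 + √2*√(-9))*11 = (77 + √2*(3*I))*11 = (77 + 3*I*√2)*11 = 847 + 33*I*√2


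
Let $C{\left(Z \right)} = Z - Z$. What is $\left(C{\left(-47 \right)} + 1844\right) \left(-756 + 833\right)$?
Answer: $141988$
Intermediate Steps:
$C{\left(Z \right)} = 0$
$\left(C{\left(-47 \right)} + 1844\right) \left(-756 + 833\right) = \left(0 + 1844\right) \left(-756 + 833\right) = 1844 \cdot 77 = 141988$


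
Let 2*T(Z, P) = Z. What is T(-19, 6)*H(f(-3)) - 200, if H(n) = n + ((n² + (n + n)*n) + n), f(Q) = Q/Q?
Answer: -495/2 ≈ -247.50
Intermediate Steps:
T(Z, P) = Z/2
f(Q) = 1
H(n) = 2*n + 3*n² (H(n) = n + ((n² + (2*n)*n) + n) = n + ((n² + 2*n²) + n) = n + (3*n² + n) = n + (n + 3*n²) = 2*n + 3*n²)
T(-19, 6)*H(f(-3)) - 200 = ((½)*(-19))*(1*(2 + 3*1)) - 200 = -19*(2 + 3)/2 - 200 = -19*5/2 - 200 = -19/2*5 - 200 = -95/2 - 200 = -495/2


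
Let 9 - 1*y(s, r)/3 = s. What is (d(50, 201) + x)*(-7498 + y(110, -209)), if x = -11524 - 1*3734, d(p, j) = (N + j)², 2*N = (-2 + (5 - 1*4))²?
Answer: -790841977/4 ≈ -1.9771e+8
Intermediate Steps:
y(s, r) = 27 - 3*s
N = ½ (N = (-2 + (5 - 1*4))²/2 = (-2 + (5 - 4))²/2 = (-2 + 1)²/2 = (½)*(-1)² = (½)*1 = ½ ≈ 0.50000)
d(p, j) = (½ + j)²
x = -15258 (x = -11524 - 3734 = -15258)
(d(50, 201) + x)*(-7498 + y(110, -209)) = ((1 + 2*201)²/4 - 15258)*(-7498 + (27 - 3*110)) = ((1 + 402)²/4 - 15258)*(-7498 + (27 - 330)) = ((¼)*403² - 15258)*(-7498 - 303) = ((¼)*162409 - 15258)*(-7801) = (162409/4 - 15258)*(-7801) = (101377/4)*(-7801) = -790841977/4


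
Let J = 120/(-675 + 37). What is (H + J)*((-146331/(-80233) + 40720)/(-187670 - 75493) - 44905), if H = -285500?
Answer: 86351749108151386972160/6735479876301 ≈ 1.2820e+10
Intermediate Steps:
J = -60/319 (J = 120/(-638) = -1/638*120 = -60/319 ≈ -0.18809)
(H + J)*((-146331/(-80233) + 40720)/(-187670 - 75493) - 44905) = (-285500 - 60/319)*((-146331/(-80233) + 40720)/(-187670 - 75493) - 44905) = -91074560*((-146331*(-1/80233) + 40720)/(-263163) - 44905)/319 = -91074560*((146331/80233 + 40720)*(-1/263163) - 44905)/319 = -91074560*((3267234091/80233)*(-1/263163) - 44905)/319 = -91074560*(-3267234091/21114356979 - 44905)/319 = -91074560/319*(-948143467376086/21114356979) = 86351749108151386972160/6735479876301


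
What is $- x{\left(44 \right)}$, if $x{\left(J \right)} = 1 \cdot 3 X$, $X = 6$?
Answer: $-18$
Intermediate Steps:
$x{\left(J \right)} = 18$ ($x{\left(J \right)} = 1 \cdot 3 \cdot 6 = 3 \cdot 6 = 18$)
$- x{\left(44 \right)} = \left(-1\right) 18 = -18$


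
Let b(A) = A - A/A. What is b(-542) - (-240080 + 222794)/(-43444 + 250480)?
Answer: -18733877/34506 ≈ -542.92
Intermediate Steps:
b(A) = -1 + A (b(A) = A - 1*1 = A - 1 = -1 + A)
b(-542) - (-240080 + 222794)/(-43444 + 250480) = (-1 - 542) - (-240080 + 222794)/(-43444 + 250480) = -543 - (-17286)/207036 = -543 - 1*(-2881/34506) = -543 + 2881/34506 = -18733877/34506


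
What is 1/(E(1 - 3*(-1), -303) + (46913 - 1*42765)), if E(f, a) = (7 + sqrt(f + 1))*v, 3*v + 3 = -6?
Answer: 4127/17032084 + 3*sqrt(5)/17032084 ≈ 0.00024270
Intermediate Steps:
v = -3 (v = -1 + (1/3)*(-6) = -1 - 2 = -3)
E(f, a) = -21 - 3*sqrt(1 + f) (E(f, a) = (7 + sqrt(f + 1))*(-3) = (7 + sqrt(1 + f))*(-3) = -21 - 3*sqrt(1 + f))
1/(E(1 - 3*(-1), -303) + (46913 - 1*42765)) = 1/((-21 - 3*sqrt(1 + (1 - 3*(-1)))) + (46913 - 1*42765)) = 1/((-21 - 3*sqrt(1 + (1 + 3))) + (46913 - 42765)) = 1/((-21 - 3*sqrt(1 + 4)) + 4148) = 1/((-21 - 3*sqrt(5)) + 4148) = 1/(4127 - 3*sqrt(5))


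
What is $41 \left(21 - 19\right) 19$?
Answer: $1558$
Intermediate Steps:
$41 \left(21 - 19\right) 19 = 41 \cdot 2 \cdot 19 = 82 \cdot 19 = 1558$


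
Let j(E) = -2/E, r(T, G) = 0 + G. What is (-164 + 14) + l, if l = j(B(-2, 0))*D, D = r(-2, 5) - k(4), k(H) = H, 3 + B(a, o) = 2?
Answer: -148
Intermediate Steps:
B(a, o) = -1 (B(a, o) = -3 + 2 = -1)
r(T, G) = G
D = 1 (D = 5 - 1*4 = 5 - 4 = 1)
l = 2 (l = -2/(-1)*1 = -2*(-1)*1 = 2*1 = 2)
(-164 + 14) + l = (-164 + 14) + 2 = -150 + 2 = -148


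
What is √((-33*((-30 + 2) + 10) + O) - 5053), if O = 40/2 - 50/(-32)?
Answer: I*√70999/4 ≈ 66.614*I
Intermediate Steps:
O = 345/16 (O = 40*(½) - 50*(-1/32) = 20 + 25/16 = 345/16 ≈ 21.563)
√((-33*((-30 + 2) + 10) + O) - 5053) = √((-33*((-30 + 2) + 10) + 345/16) - 5053) = √((-33*(-28 + 10) + 345/16) - 5053) = √((-33*(-18) + 345/16) - 5053) = √((594 + 345/16) - 5053) = √(9849/16 - 5053) = √(-70999/16) = I*√70999/4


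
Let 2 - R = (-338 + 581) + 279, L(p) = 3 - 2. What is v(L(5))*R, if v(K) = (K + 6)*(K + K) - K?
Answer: -6760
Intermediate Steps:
L(p) = 1
v(K) = -K + 2*K*(6 + K) (v(K) = (6 + K)*(2*K) - K = 2*K*(6 + K) - K = -K + 2*K*(6 + K))
R = -520 (R = 2 - ((-338 + 581) + 279) = 2 - (243 + 279) = 2 - 1*522 = 2 - 522 = -520)
v(L(5))*R = (1*(11 + 2*1))*(-520) = (1*(11 + 2))*(-520) = (1*13)*(-520) = 13*(-520) = -6760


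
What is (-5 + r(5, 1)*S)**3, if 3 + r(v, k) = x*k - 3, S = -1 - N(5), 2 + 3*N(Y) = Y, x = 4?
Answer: -1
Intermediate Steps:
N(Y) = -2/3 + Y/3
S = -2 (S = -1 - (-2/3 + (1/3)*5) = -1 - (-2/3 + 5/3) = -1 - 1*1 = -1 - 1 = -2)
r(v, k) = -6 + 4*k (r(v, k) = -3 + (4*k - 3) = -3 + (-3 + 4*k) = -6 + 4*k)
(-5 + r(5, 1)*S)**3 = (-5 + (-6 + 4*1)*(-2))**3 = (-5 + (-6 + 4)*(-2))**3 = (-5 - 2*(-2))**3 = (-5 + 4)**3 = (-1)**3 = -1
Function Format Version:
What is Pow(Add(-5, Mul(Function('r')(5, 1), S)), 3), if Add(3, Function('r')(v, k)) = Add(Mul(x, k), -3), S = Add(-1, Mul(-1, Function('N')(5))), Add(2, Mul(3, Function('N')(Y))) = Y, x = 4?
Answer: -1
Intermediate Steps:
Function('N')(Y) = Add(Rational(-2, 3), Mul(Rational(1, 3), Y))
S = -2 (S = Add(-1, Mul(-1, Add(Rational(-2, 3), Mul(Rational(1, 3), 5)))) = Add(-1, Mul(-1, Add(Rational(-2, 3), Rational(5, 3)))) = Add(-1, Mul(-1, 1)) = Add(-1, -1) = -2)
Function('r')(v, k) = Add(-6, Mul(4, k)) (Function('r')(v, k) = Add(-3, Add(Mul(4, k), -3)) = Add(-3, Add(-3, Mul(4, k))) = Add(-6, Mul(4, k)))
Pow(Add(-5, Mul(Function('r')(5, 1), S)), 3) = Pow(Add(-5, Mul(Add(-6, Mul(4, 1)), -2)), 3) = Pow(Add(-5, Mul(Add(-6, 4), -2)), 3) = Pow(Add(-5, Mul(-2, -2)), 3) = Pow(Add(-5, 4), 3) = Pow(-1, 3) = -1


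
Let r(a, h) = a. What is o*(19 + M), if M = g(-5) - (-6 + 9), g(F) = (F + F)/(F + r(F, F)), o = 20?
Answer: 340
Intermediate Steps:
g(F) = 1 (g(F) = (F + F)/(F + F) = (2*F)/((2*F)) = (2*F)*(1/(2*F)) = 1)
M = -2 (M = 1 - (-6 + 9) = 1 - 1*3 = 1 - 3 = -2)
o*(19 + M) = 20*(19 - 2) = 20*17 = 340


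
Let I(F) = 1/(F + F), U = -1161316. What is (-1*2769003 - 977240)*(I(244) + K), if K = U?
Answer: 2123079100918301/488 ≈ 4.3506e+12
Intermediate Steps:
K = -1161316
I(F) = 1/(2*F)
(-1*2769003 - 977240)*(I(244) + K) = (-1*2769003 - 977240)*((½)/244 - 1161316) = (-2769003 - 977240)*((½)*(1/244) - 1161316) = -3746243*(1/488 - 1161316) = -3746243*(-566722207/488) = 2123079100918301/488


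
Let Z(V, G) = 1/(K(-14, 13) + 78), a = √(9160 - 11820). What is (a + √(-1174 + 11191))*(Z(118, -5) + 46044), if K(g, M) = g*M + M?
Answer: 12570009*√1113/91 + 8380006*I*√665/91 ≈ 4.6083e+6 + 2.3747e+6*I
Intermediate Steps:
K(g, M) = M + M*g (K(g, M) = M*g + M = M + M*g)
a = 2*I*√665 (a = √(-2660) = 2*I*√665 ≈ 51.575*I)
Z(V, G) = -1/91 (Z(V, G) = 1/(13*(1 - 14) + 78) = 1/(13*(-13) + 78) = 1/(-169 + 78) = 1/(-91) = -1/91)
(a + √(-1174 + 11191))*(Z(118, -5) + 46044) = (2*I*√665 + √(-1174 + 11191))*(-1/91 + 46044) = (2*I*√665 + √10017)*(4190003/91) = (2*I*√665 + 3*√1113)*(4190003/91) = (3*√1113 + 2*I*√665)*(4190003/91) = 12570009*√1113/91 + 8380006*I*√665/91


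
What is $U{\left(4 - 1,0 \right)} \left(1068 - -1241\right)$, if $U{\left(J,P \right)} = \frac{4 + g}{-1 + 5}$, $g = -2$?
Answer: $\frac{2309}{2} \approx 1154.5$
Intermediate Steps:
$U{\left(J,P \right)} = \frac{1}{2}$ ($U{\left(J,P \right)} = \frac{4 - 2}{-1 + 5} = \frac{2}{4} = 2 \cdot \frac{1}{4} = \frac{1}{2}$)
$U{\left(4 - 1,0 \right)} \left(1068 - -1241\right) = \frac{1068 - -1241}{2} = \frac{1068 + 1241}{2} = \frac{1}{2} \cdot 2309 = \frac{2309}{2}$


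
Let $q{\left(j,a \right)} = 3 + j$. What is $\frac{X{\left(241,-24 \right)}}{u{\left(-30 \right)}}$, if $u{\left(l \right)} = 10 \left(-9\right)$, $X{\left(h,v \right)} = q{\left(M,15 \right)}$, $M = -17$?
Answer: $\frac{7}{45} \approx 0.15556$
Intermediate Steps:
$X{\left(h,v \right)} = -14$ ($X{\left(h,v \right)} = 3 - 17 = -14$)
$u{\left(l \right)} = -90$
$\frac{X{\left(241,-24 \right)}}{u{\left(-30 \right)}} = - \frac{14}{-90} = \left(-14\right) \left(- \frac{1}{90}\right) = \frac{7}{45}$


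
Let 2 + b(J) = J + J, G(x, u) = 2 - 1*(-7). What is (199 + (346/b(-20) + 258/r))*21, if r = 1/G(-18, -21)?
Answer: 52768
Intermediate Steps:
G(x, u) = 9 (G(x, u) = 2 + 7 = 9)
b(J) = -2 + 2*J (b(J) = -2 + (J + J) = -2 + 2*J)
r = ⅑ (r = 1/9 = ⅑ ≈ 0.11111)
(199 + (346/b(-20) + 258/r))*21 = (199 + (346/(-2 + 2*(-20)) + 258/(⅑)))*21 = (199 + (346/(-2 - 40) + 258*9))*21 = (199 + (346/(-42) + 2322))*21 = (199 + (346*(-1/42) + 2322))*21 = (199 + (-173/21 + 2322))*21 = (199 + 48589/21)*21 = (52768/21)*21 = 52768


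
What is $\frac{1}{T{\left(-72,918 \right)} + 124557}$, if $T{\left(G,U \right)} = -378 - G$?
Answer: $\frac{1}{124251} \approx 8.0482 \cdot 10^{-6}$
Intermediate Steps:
$\frac{1}{T{\left(-72,918 \right)} + 124557} = \frac{1}{\left(-378 - -72\right) + 124557} = \frac{1}{\left(-378 + 72\right) + 124557} = \frac{1}{-306 + 124557} = \frac{1}{124251}$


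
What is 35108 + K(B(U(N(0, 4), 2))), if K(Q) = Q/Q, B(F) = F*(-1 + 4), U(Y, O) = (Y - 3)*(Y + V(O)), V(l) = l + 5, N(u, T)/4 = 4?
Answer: 35109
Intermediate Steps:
N(u, T) = 16 (N(u, T) = 4*4 = 16)
V(l) = 5 + l
U(Y, O) = (-3 + Y)*(5 + O + Y) (U(Y, O) = (Y - 3)*(Y + (5 + O)) = (-3 + Y)*(5 + O + Y))
B(F) = 3*F (B(F) = F*3 = 3*F)
K(Q) = 1
35108 + K(B(U(N(0, 4), 2))) = 35108 + 1 = 35109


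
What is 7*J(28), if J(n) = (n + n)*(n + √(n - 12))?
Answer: 12544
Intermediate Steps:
J(n) = 2*n*(n + √(-12 + n)) (J(n) = (2*n)*(n + √(-12 + n)) = 2*n*(n + √(-12 + n)))
7*J(28) = 7*(2*28*(28 + √(-12 + 28))) = 7*(2*28*(28 + √16)) = 7*(2*28*(28 + 4)) = 7*(2*28*32) = 7*1792 = 12544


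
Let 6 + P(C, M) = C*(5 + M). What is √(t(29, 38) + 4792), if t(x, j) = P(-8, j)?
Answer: √4442 ≈ 66.648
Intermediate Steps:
P(C, M) = -6 + C*(5 + M)
t(x, j) = -46 - 8*j (t(x, j) = -6 + 5*(-8) - 8*j = -6 - 40 - 8*j = -46 - 8*j)
√(t(29, 38) + 4792) = √((-46 - 8*38) + 4792) = √((-46 - 304) + 4792) = √(-350 + 4792) = √4442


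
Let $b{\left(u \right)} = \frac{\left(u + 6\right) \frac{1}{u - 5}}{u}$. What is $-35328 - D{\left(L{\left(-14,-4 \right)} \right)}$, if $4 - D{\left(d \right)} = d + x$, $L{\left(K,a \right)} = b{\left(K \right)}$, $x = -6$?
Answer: $- \frac{4699958}{133} \approx -35338.0$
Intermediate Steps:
$b{\left(u \right)} = \frac{6 + u}{u \left(-5 + u\right)}$ ($b{\left(u \right)} = \frac{\left(6 + u\right) \frac{1}{-5 + u}}{u} = \frac{\frac{1}{-5 + u} \left(6 + u\right)}{u} = \frac{6 + u}{u \left(-5 + u\right)}$)
$L{\left(K,a \right)} = \frac{6 + K}{K \left(-5 + K\right)}$
$D{\left(d \right)} = 10 - d$ ($D{\left(d \right)} = 4 - \left(d - 6\right) = 4 - \left(-6 + d\right) = 10 - d$)
$-35328 - D{\left(L{\left(-14,-4 \right)} \right)} = -35328 - \left(10 - \frac{6 - 14}{\left(-14\right) \left(-5 - 14\right)}\right) = -35328 - \left(10 - \left(- \frac{1}{14}\right) \frac{1}{-19} \left(-8\right)\right) = -35328 - \left(10 - \left(- \frac{1}{14}\right) \left(- \frac{1}{19}\right) \left(-8\right)\right) = -35328 - \left(10 - - \frac{4}{133}\right) = -35328 - \left(10 + \frac{4}{133}\right) = -35328 - \frac{1334}{133} = - \frac{4699958}{133}$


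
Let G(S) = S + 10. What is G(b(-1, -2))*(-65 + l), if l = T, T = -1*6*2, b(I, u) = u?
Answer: -616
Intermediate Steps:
T = -12 (T = -6*2 = -12)
G(S) = 10 + S
l = -12
G(b(-1, -2))*(-65 + l) = (10 - 2)*(-65 - 12) = 8*(-77) = -616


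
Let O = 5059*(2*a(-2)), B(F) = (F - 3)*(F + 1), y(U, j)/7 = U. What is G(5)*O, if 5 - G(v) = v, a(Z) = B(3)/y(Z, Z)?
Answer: 0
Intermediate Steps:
y(U, j) = 7*U
B(F) = (1 + F)*(-3 + F) (B(F) = (-3 + F)*(1 + F) = (1 + F)*(-3 + F))
a(Z) = 0 (a(Z) = (-3 + 3**2 - 2*3)/((7*Z)) = (-3 + 9 - 6)*(1/(7*Z)) = 0*(1/(7*Z)) = 0)
G(v) = 5 - v
O = 0 (O = 5059*(2*0) = 5059*0 = 0)
G(5)*O = (5 - 1*5)*0 = (5 - 5)*0 = 0*0 = 0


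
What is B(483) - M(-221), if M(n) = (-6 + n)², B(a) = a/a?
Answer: -51528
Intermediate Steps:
B(a) = 1
B(483) - M(-221) = 1 - (-6 - 221)² = 1 - 1*(-227)² = 1 - 1*51529 = 1 - 51529 = -51528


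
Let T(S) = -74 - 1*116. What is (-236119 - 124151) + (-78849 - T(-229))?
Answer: -438929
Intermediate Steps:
T(S) = -190 (T(S) = -74 - 116 = -190)
(-236119 - 124151) + (-78849 - T(-229)) = (-236119 - 124151) + (-78849 - 1*(-190)) = -360270 + (-78849 + 190) = -360270 - 78659 = -438929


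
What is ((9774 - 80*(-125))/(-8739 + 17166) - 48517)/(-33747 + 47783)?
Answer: -3378785/977532 ≈ -3.4564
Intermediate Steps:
((9774 - 80*(-125))/(-8739 + 17166) - 48517)/(-33747 + 47783) = ((9774 + 10000)/8427 - 48517)/14036 = (19774*(1/8427) - 48517)*(1/14036) = (19774/8427 - 48517)*(1/14036) = -408832985/8427*1/14036 = -3378785/977532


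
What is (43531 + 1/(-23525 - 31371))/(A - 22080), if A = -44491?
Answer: -2389677775/3654481616 ≈ -0.65390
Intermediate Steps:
(43531 + 1/(-23525 - 31371))/(A - 22080) = (43531 + 1/(-23525 - 31371))/(-44491 - 22080) = (43531 + 1/(-54896))/(-66571) = (43531 - 1/54896)*(-1/66571) = (2389677775/54896)*(-1/66571) = -2389677775/3654481616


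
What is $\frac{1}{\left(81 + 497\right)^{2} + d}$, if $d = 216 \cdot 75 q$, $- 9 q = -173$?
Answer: $\frac{1}{645484} \approx 1.5492 \cdot 10^{-6}$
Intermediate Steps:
$q = \frac{173}{9}$ ($q = \left(- \frac{1}{9}\right) \left(-173\right) = \frac{173}{9} \approx 19.222$)
$d = 311400$ ($d = 216 \cdot 75 \cdot \frac{173}{9} = 16200 \cdot \frac{173}{9} = 311400$)
$\frac{1}{\left(81 + 497\right)^{2} + d} = \frac{1}{\left(81 + 497\right)^{2} + 311400} = \frac{1}{578^{2} + 311400} = \frac{1}{334084 + 311400} = \frac{1}{645484}$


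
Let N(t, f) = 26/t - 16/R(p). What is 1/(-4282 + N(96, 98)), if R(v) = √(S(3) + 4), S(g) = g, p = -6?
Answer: -69055728/295677334879 + 36864*√7/295677334879 ≈ -0.00023322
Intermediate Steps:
R(v) = √7 (R(v) = √(3 + 4) = √7)
N(t, f) = 26/t - 16*√7/7
1/(-4282 + N(96, 98)) = 1/(-4282 + (26/96 - 16*√7/7)) = 1/(-4282 + (26*(1/96) - 16*√7/7)) = 1/(-4282 + (13/48 - 16*√7/7)) = 1/(-205523/48 - 16*√7/7)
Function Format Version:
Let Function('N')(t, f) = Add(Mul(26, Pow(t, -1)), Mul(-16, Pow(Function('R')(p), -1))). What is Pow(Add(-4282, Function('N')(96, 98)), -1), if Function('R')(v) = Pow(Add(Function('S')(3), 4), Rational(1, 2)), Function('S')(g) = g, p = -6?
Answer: Add(Rational(-69055728, 295677334879), Mul(Rational(36864, 295677334879), Pow(7, Rational(1, 2)))) ≈ -0.00023322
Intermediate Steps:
Function('R')(v) = Pow(7, Rational(1, 2)) (Function('R')(v) = Pow(Add(3, 4), Rational(1, 2)) = Pow(7, Rational(1, 2)))
Function('N')(t, f) = Add(Mul(26, Pow(t, -1)), Mul(Rational(-16, 7), Pow(7, Rational(1, 2)))) (Function('N')(t, f) = Add(Mul(26, Pow(t, -1)), Mul(-16, Pow(Pow(7, Rational(1, 2)), -1))) = Add(Mul(26, Pow(t, -1)), Mul(-16, Mul(Rational(1, 7), Pow(7, Rational(1, 2))))) = Add(Mul(26, Pow(t, -1)), Mul(Rational(-16, 7), Pow(7, Rational(1, 2)))))
Pow(Add(-4282, Function('N')(96, 98)), -1) = Pow(Add(-4282, Add(Mul(26, Pow(96, -1)), Mul(Rational(-16, 7), Pow(7, Rational(1, 2))))), -1) = Pow(Add(-4282, Add(Mul(26, Rational(1, 96)), Mul(Rational(-16, 7), Pow(7, Rational(1, 2))))), -1) = Pow(Add(-4282, Add(Rational(13, 48), Mul(Rational(-16, 7), Pow(7, Rational(1, 2))))), -1) = Pow(Add(Rational(-205523, 48), Mul(Rational(-16, 7), Pow(7, Rational(1, 2)))), -1)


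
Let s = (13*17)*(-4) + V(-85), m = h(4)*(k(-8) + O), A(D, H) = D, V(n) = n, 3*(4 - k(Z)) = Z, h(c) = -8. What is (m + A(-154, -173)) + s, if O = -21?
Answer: -3025/3 ≈ -1008.3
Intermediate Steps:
k(Z) = 4 - Z/3
m = 344/3 (m = -8*((4 - 1/3*(-8)) - 21) = -8*((4 + 8/3) - 21) = -8*(20/3 - 21) = -8*(-43/3) = 344/3 ≈ 114.67)
s = -969 (s = (13*17)*(-4) - 85 = 221*(-4) - 85 = -884 - 85 = -969)
(m + A(-154, -173)) + s = (344/3 - 154) - 969 = -118/3 - 969 = -3025/3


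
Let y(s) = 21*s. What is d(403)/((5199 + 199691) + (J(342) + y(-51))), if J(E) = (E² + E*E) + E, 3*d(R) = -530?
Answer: -530/1314267 ≈ -0.00040327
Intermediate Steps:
d(R) = -530/3 (d(R) = (⅓)*(-530) = -530/3)
J(E) = E + 2*E² (J(E) = (E² + E²) + E = 2*E² + E = E + 2*E²)
d(403)/((5199 + 199691) + (J(342) + y(-51))) = -530/(3*((5199 + 199691) + (342*(1 + 2*342) + 21*(-51)))) = -530/(3*(204890 + (342*(1 + 684) - 1071))) = -530/(3*(204890 + (342*685 - 1071))) = -530/(3*(204890 + (234270 - 1071))) = -530/(3*(204890 + 233199)) = -530/3/438089 = -530/3*1/438089 = -530/1314267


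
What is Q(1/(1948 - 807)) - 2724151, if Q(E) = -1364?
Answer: -2725515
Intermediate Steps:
Q(1/(1948 - 807)) - 2724151 = -1364 - 2724151 = -2725515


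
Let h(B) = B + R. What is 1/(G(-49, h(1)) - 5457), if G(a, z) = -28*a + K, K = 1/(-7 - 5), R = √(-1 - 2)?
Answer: -12/49021 ≈ -0.00024479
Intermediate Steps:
R = I*√3 (R = √(-3) = I*√3 ≈ 1.732*I)
h(B) = B + I*√3
K = -1/12 (K = 1/(-12) = -1/12*1 = -1/12 ≈ -0.083333)
G(a, z) = -1/12 - 28*a (G(a, z) = -28*a - 1/12 = -1/12 - 28*a)
1/(G(-49, h(1)) - 5457) = 1/((-1/12 - 28*(-49)) - 5457) = 1/((-1/12 + 1372) - 5457) = 1/(16463/12 - 5457) = 1/(-49021/12) = -12/49021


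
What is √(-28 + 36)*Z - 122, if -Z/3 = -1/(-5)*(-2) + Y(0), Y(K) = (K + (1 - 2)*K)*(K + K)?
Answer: -122 + 12*√2/5 ≈ -118.61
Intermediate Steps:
Y(K) = 0 (Y(K) = (K - K)*(2*K) = 0*(2*K) = 0)
Z = 6/5 (Z = -3*(-1/(-5)*(-2) + 0) = -3*(-1*(-⅕)*(-2) + 0) = -3*((⅕)*(-2) + 0) = -3*(-⅖ + 0) = -3*(-⅖) = 6/5 ≈ 1.2000)
√(-28 + 36)*Z - 122 = √(-28 + 36)*(6/5) - 122 = √8*(6/5) - 122 = (2*√2)*(6/5) - 122 = 12*√2/5 - 122 = -122 + 12*√2/5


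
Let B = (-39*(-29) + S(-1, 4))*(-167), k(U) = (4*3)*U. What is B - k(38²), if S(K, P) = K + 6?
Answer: -207040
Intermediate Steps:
S(K, P) = 6 + K
k(U) = 12*U
B = -189712 (B = (-39*(-29) + (6 - 1))*(-167) = (1131 + 5)*(-167) = 1136*(-167) = -189712)
B - k(38²) = -189712 - 12*38² = -189712 - 12*1444 = -189712 - 1*17328 = -189712 - 17328 = -207040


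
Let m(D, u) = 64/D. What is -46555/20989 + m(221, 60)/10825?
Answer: -111373347079/50212509425 ≈ -2.2180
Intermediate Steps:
-46555/20989 + m(221, 60)/10825 = -46555/20989 + (64/221)/10825 = -46555*1/20989 + (64*(1/221))*(1/10825) = -46555/20989 + (64/221)*(1/10825) = -46555/20989 + 64/2392325 = -111373347079/50212509425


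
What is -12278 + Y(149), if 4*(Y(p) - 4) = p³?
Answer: 3258853/4 ≈ 8.1471e+5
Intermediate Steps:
Y(p) = 4 + p³/4
-12278 + Y(149) = -12278 + (4 + (¼)*149³) = -12278 + (4 + (¼)*3307949) = -12278 + (4 + 3307949/4) = -12278 + 3307965/4 = 3258853/4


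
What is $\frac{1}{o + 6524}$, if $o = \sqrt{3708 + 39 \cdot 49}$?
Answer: $\frac{6524}{42556957} - \frac{\sqrt{5619}}{42556957} \approx 0.00015154$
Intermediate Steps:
$o = \sqrt{5619}$ ($o = \sqrt{3708 + 1911} = \sqrt{5619} \approx 74.96$)
$\frac{1}{o + 6524} = \frac{1}{\sqrt{5619} + 6524} = \frac{1}{6524 + \sqrt{5619}}$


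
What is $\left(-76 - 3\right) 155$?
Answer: $-12245$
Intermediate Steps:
$\left(-76 - 3\right) 155 = \left(-79\right) 155 = -12245$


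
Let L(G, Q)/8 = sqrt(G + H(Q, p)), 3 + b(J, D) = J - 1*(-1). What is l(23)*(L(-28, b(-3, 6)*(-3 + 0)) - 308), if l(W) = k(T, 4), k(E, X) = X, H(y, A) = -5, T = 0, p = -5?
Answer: -1232 + 32*I*sqrt(33) ≈ -1232.0 + 183.83*I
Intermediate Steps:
b(J, D) = -2 + J (b(J, D) = -3 + (J - 1*(-1)) = -3 + (J + 1) = -3 + (1 + J) = -2 + J)
l(W) = 4
L(G, Q) = 8*sqrt(-5 + G) (L(G, Q) = 8*sqrt(G - 5) = 8*sqrt(-5 + G))
l(23)*(L(-28, b(-3, 6)*(-3 + 0)) - 308) = 4*(8*sqrt(-5 - 28) - 308) = 4*(8*sqrt(-33) - 308) = 4*(8*(I*sqrt(33)) - 308) = 4*(8*I*sqrt(33) - 308) = 4*(-308 + 8*I*sqrt(33)) = -1232 + 32*I*sqrt(33)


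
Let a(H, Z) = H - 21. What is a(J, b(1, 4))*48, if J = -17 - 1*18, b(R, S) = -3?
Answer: -2688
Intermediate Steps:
J = -35 (J = -17 - 18 = -35)
a(H, Z) = -21 + H
a(J, b(1, 4))*48 = (-21 - 35)*48 = -56*48 = -2688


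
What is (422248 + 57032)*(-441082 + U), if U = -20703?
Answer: -221324314800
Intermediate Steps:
(422248 + 57032)*(-441082 + U) = (422248 + 57032)*(-441082 - 20703) = 479280*(-461785) = -221324314800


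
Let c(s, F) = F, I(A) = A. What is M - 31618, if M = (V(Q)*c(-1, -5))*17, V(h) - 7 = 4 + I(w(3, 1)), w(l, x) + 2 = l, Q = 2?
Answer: -32638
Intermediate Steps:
w(l, x) = -2 + l
V(h) = 12 (V(h) = 7 + (4 + (-2 + 3)) = 7 + (4 + 1) = 7 + 5 = 12)
M = -1020 (M = (12*(-5))*17 = -60*17 = -1020)
M - 31618 = -1020 - 31618 = -32638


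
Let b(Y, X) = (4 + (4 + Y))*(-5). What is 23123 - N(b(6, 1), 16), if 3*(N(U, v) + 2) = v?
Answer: 69359/3 ≈ 23120.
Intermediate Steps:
b(Y, X) = -40 - 5*Y (b(Y, X) = (8 + Y)*(-5) = -40 - 5*Y)
N(U, v) = -2 + v/3
23123 - N(b(6, 1), 16) = 23123 - (-2 + (⅓)*16) = 23123 - (-2 + 16/3) = 23123 - 1*10/3 = 23123 - 10/3 = 69359/3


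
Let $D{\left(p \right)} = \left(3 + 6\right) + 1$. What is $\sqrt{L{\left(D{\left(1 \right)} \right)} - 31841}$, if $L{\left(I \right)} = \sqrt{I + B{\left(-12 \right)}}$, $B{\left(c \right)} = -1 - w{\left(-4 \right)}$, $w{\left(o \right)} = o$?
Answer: $\sqrt{-31841 + \sqrt{13}} \approx 178.43 i$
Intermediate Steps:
$D{\left(p \right)} = 10$ ($D{\left(p \right)} = 9 + 1 = 10$)
$B{\left(c \right)} = 3$ ($B{\left(c \right)} = -1 - -4 = -1 + 4 = 3$)
$L{\left(I \right)} = \sqrt{3 + I}$ ($L{\left(I \right)} = \sqrt{I + 3} = \sqrt{3 + I}$)
$\sqrt{L{\left(D{\left(1 \right)} \right)} - 31841} = \sqrt{\sqrt{3 + 10} - 31841} = \sqrt{\sqrt{13} - 31841} = \sqrt{-31841 + \sqrt{13}}$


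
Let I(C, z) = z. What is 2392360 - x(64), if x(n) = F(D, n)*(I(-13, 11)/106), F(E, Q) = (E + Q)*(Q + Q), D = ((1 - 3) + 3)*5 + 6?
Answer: 126742280/53 ≈ 2.3914e+6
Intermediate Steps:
D = 11 (D = (-2 + 3)*5 + 6 = 1*5 + 6 = 5 + 6 = 11)
F(E, Q) = 2*Q*(E + Q) (F(E, Q) = (E + Q)*(2*Q) = 2*Q*(E + Q))
x(n) = 11*n*(11 + n)/53 (x(n) = (2*n*(11 + n))*(11/106) = 11*n*(11 + n)/53)
2392360 - x(64) = 2392360 - 11*64*(11 + 64)/53 = 2392360 - 11*64*75/53 = 2392360 - 1*52800/53 = 2392360 - 52800/53 = 126742280/53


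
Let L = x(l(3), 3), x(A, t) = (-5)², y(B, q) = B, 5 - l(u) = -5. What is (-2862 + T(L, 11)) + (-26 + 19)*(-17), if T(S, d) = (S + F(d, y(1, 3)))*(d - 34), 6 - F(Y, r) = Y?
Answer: -3203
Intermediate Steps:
l(u) = 10 (l(u) = 5 - 1*(-5) = 5 + 5 = 10)
x(A, t) = 25
F(Y, r) = 6 - Y
L = 25
T(S, d) = (-34 + d)*(6 + S - d) (T(S, d) = (S + (6 - d))*(d - 34) = (6 + S - d)*(-34 + d) = (-34 + d)*(6 + S - d))
(-2862 + T(L, 11)) + (-26 + 19)*(-17) = (-2862 + (-204 - 1*11² - 34*25 + 40*11 + 25*11)) + (-26 + 19)*(-17) = (-2862 + (-204 - 1*121 - 850 + 440 + 275)) - 7*(-17) = (-2862 + (-204 - 121 - 850 + 440 + 275)) + 119 = (-2862 - 460) + 119 = -3322 + 119 = -3203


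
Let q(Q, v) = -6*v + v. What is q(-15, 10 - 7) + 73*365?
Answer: 26630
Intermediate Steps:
q(Q, v) = -5*v
q(-15, 10 - 7) + 73*365 = -5*(10 - 7) + 73*365 = -5*3 + 26645 = -15 + 26645 = 26630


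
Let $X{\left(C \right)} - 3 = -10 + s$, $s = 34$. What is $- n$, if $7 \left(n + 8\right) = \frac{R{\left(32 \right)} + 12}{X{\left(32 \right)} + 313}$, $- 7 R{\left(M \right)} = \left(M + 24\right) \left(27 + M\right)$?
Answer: $\frac{975}{119} \approx 8.1933$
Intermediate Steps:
$R{\left(M \right)} = - \frac{\left(24 + M\right) \left(27 + M\right)}{7}$ ($R{\left(M \right)} = - \frac{\left(M + 24\right) \left(27 + M\right)}{7} = - \frac{\left(24 + M\right) \left(27 + M\right)}{7}$)
$X{\left(C \right)} = 27$ ($X{\left(C \right)} = 3 + \left(-10 + 34\right) = 3 + 24 = 27$)
$n = - \frac{975}{119}$ ($n = -8 + \frac{\left(\left(- \frac{648}{7} - \frac{1632}{7} - \frac{32^{2}}{7}\right) + 12\right) \frac{1}{27 + 313}}{7} = -8 + \frac{\left(\left(- \frac{648}{7} - \frac{1632}{7} - \frac{1024}{7}\right) + 12\right) \frac{1}{340}}{7} = -8 + \frac{\left(-472 + 12\right) \frac{1}{340}}{7} = -8 + \frac{\left(-460\right) \frac{1}{340}}{7} = -8 + \frac{1}{7} \left(- \frac{23}{17}\right) = -8 - \frac{23}{119} = - \frac{975}{119} \approx -8.1933$)
$- n = \left(-1\right) \left(- \frac{975}{119}\right) = \frac{975}{119}$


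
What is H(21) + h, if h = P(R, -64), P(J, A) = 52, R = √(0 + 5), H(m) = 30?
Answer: 82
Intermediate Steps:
R = √5 ≈ 2.2361
h = 52
H(21) + h = 30 + 52 = 82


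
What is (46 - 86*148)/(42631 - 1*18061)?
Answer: -6341/12285 ≈ -0.51616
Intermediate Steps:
(46 - 86*148)/(42631 - 1*18061) = (46 - 12728)/(42631 - 18061) = -12682/24570 = -12682*1/24570 = -6341/12285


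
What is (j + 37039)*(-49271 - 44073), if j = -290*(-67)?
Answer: -5271042336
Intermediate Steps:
j = 19430
(j + 37039)*(-49271 - 44073) = (19430 + 37039)*(-49271 - 44073) = 56469*(-93344) = -5271042336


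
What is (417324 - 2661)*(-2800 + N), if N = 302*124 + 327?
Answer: 14502838425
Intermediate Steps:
N = 37775 (N = 37448 + 327 = 37775)
(417324 - 2661)*(-2800 + N) = (417324 - 2661)*(-2800 + 37775) = 414663*34975 = 14502838425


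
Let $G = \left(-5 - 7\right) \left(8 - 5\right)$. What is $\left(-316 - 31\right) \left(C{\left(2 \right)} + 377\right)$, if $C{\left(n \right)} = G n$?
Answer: $-105835$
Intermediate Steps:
$G = -36$ ($G = \left(-12\right) 3 = -36$)
$C{\left(n \right)} = - 36 n$
$\left(-316 - 31\right) \left(C{\left(2 \right)} + 377\right) = \left(-316 - 31\right) \left(\left(-36\right) 2 + 377\right) = - 347 \left(-72 + 377\right) = \left(-347\right) 305 = -105835$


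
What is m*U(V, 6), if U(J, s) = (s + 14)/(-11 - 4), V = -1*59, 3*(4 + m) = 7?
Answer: 20/9 ≈ 2.2222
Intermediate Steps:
m = -5/3 (m = -4 + (1/3)*7 = -4 + 7/3 = -5/3 ≈ -1.6667)
V = -59
U(J, s) = -14/15 - s/15 (U(J, s) = (14 + s)/(-15) = (14 + s)*(-1/15) = -14/15 - s/15)
m*U(V, 6) = -5*(-14/15 - 1/15*6)/3 = -5*(-14/15 - 2/5)/3 = -5/3*(-4/3) = 20/9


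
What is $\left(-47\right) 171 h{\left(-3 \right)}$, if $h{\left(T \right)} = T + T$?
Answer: $48222$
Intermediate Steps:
$h{\left(T \right)} = 2 T$
$\left(-47\right) 171 h{\left(-3 \right)} = \left(-47\right) 171 \cdot 2 \left(-3\right) = \left(-8037\right) \left(-6\right) = 48222$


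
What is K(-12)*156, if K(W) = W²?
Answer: 22464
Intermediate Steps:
K(-12)*156 = (-12)²*156 = 144*156 = 22464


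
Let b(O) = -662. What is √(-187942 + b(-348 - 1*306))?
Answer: 78*I*√31 ≈ 434.29*I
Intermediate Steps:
√(-187942 + b(-348 - 1*306)) = √(-187942 - 662) = √(-188604) = 78*I*√31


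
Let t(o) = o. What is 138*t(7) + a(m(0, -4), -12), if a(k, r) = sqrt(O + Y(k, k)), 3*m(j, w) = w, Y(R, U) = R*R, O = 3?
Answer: 966 + sqrt(43)/3 ≈ 968.19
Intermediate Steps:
Y(R, U) = R**2
m(j, w) = w/3
a(k, r) = sqrt(3 + k**2)
138*t(7) + a(m(0, -4), -12) = 138*7 + sqrt(3 + ((1/3)*(-4))**2) = 966 + sqrt(3 + (-4/3)**2) = 966 + sqrt(3 + 16/9) = 966 + sqrt(43/9) = 966 + sqrt(43)/3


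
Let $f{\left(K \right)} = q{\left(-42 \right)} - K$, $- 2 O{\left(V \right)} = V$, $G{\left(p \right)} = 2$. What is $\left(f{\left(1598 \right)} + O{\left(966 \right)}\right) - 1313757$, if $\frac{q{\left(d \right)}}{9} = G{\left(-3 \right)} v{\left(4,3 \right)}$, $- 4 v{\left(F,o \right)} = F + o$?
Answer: $- \frac{2631739}{2} \approx -1.3159 \cdot 10^{6}$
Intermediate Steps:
$v{\left(F,o \right)} = - \frac{F}{4} - \frac{o}{4}$ ($v{\left(F,o \right)} = - \frac{F + o}{4} = - \frac{F}{4} - \frac{o}{4}$)
$O{\left(V \right)} = - \frac{V}{2}$
$q{\left(d \right)} = - \frac{63}{2}$ ($q{\left(d \right)} = 9 \cdot 2 \left(\left(- \frac{1}{4}\right) 4 - \frac{3}{4}\right) = 9 \cdot 2 \left(-1 - \frac{3}{4}\right) = 9 \cdot 2 \left(- \frac{7}{4}\right) = 9 \left(- \frac{7}{2}\right) = - \frac{63}{2}$)
$f{\left(K \right)} = - \frac{63}{2} - K$
$\left(f{\left(1598 \right)} + O{\left(966 \right)}\right) - 1313757 = \left(\left(- \frac{63}{2} - 1598\right) - 483\right) - 1313757 = \left(- \frac{3259}{2} - 483\right) - 1313757 = - \frac{4225}{2} - 1313757 = - \frac{2631739}{2}$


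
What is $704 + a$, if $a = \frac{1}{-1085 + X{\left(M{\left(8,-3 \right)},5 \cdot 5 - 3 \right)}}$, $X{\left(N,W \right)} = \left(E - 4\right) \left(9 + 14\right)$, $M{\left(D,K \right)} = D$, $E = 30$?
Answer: $\frac{342847}{487} \approx 704.0$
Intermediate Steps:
$X{\left(N,W \right)} = 598$ ($X{\left(N,W \right)} = \left(30 - 4\right) \left(9 + 14\right) = 26 \cdot 23 = 598$)
$a = - \frac{1}{487}$ ($a = \frac{1}{-1085 + 598} = \frac{1}{-487} = - \frac{1}{487} \approx -0.0020534$)
$704 + a = 704 - \frac{1}{487} = \frac{342847}{487}$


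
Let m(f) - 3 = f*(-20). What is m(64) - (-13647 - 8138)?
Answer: 20508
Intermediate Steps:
m(f) = 3 - 20*f (m(f) = 3 + f*(-20) = 3 - 20*f)
m(64) - (-13647 - 8138) = (3 - 20*64) - (-13647 - 8138) = (3 - 1280) - 1*(-21785) = -1277 + 21785 = 20508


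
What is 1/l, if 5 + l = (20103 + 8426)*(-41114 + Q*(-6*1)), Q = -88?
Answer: -1/1157877999 ≈ -8.6365e-10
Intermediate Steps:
l = -1157877999 (l = -5 + (20103 + 8426)*(-41114 - (-528)) = -5 + 28529*(-41114 - 88*(-6)) = -5 + 28529*(-41114 + 528) = -5 + 28529*(-40586) = -5 - 1157877994 = -1157877999)
1/l = 1/(-1157877999) = -1/1157877999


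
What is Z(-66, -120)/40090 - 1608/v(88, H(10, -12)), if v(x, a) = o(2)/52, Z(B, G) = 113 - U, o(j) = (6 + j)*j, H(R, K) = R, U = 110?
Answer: -209510337/40090 ≈ -5226.0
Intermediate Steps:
o(j) = j*(6 + j)
Z(B, G) = 3 (Z(B, G) = 113 - 1*110 = 113 - 110 = 3)
v(x, a) = 4/13 (v(x, a) = (2*(6 + 2))/52 = (2*8)*(1/52) = 16*(1/52) = 4/13)
Z(-66, -120)/40090 - 1608/v(88, H(10, -12)) = 3/40090 - 1608/4/13 = 3*(1/40090) - 1608*13/4 = 3/40090 - 5226 = -209510337/40090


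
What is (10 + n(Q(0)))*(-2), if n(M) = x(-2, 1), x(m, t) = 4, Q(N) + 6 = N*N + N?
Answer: -28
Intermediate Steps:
Q(N) = -6 + N + N**2 (Q(N) = -6 + (N*N + N) = -6 + (N**2 + N) = -6 + (N + N**2) = -6 + N + N**2)
n(M) = 4
(10 + n(Q(0)))*(-2) = (10 + 4)*(-2) = 14*(-2) = -28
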